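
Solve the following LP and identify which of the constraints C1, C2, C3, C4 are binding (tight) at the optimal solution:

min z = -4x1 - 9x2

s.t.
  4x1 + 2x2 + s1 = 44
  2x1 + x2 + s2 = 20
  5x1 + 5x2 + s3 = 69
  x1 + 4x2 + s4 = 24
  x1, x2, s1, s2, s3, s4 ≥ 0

At x1 = 8, x2 = 4, compute slack b - a·x for each constraint:
  C1: 44 − 40 = 4  (slack)
  C2: 20 − 20 = 0  (binding)
  C3: 69 − 60 = 9  (slack)
  C4: 24 − 24 = 0  (binding)

Optimal: x1 = 8, x2 = 4
Binding: C2, C4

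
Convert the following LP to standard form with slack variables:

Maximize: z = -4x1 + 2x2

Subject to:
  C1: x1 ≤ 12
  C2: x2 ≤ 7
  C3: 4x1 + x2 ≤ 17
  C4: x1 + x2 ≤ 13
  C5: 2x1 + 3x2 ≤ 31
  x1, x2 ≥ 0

max z = -4x1 + 2x2

s.t.
  x1 + s1 = 12
  x2 + s2 = 7
  4x1 + x2 + s3 = 17
  x1 + x2 + s4 = 13
  2x1 + 3x2 + s5 = 31
  x1, x2, s1, s2, s3, s4, s5 ≥ 0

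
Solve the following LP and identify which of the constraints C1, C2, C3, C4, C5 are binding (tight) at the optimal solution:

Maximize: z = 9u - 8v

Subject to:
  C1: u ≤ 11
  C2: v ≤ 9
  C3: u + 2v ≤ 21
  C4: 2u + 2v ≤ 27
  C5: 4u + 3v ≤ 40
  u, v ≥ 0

At u = 10, v = 0, compute slack b - a·x for each constraint:
  C1: 11 − 10 = 1  (slack)
  C2: 9 − 0 = 9  (slack)
  C3: 21 − 10 = 11  (slack)
  C4: 27 − 20 = 7  (slack)
  C5: 40 − 40 = 0  (binding)

Optimal: u = 10, v = 0
Binding: C5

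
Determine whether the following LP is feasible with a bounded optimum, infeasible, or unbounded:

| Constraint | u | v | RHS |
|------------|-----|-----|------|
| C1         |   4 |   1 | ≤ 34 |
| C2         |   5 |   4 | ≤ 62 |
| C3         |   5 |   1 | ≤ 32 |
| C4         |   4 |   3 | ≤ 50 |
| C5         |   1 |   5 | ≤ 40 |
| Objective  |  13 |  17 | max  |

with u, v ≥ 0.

Feasible with a bounded optimal solution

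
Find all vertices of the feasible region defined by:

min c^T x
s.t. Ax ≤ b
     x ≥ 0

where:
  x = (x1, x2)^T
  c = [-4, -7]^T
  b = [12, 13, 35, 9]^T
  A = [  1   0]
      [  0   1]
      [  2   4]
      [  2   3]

(0, 0), (4.5, 0), (0, 3)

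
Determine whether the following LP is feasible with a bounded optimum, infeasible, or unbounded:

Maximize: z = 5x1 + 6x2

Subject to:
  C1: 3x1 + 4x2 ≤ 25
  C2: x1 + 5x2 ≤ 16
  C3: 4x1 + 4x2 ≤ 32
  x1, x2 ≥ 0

Feasible with a bounded optimal solution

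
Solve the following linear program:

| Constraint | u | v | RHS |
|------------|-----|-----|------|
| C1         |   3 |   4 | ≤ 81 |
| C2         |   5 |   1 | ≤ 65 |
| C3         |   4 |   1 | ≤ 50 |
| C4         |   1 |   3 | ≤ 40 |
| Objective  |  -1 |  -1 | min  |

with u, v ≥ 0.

Evaluate the objective at each vertex of the feasible region:
  z(0, 0) = 0
  z(12.5, 0) = -12.5
  z(10, 10) = -20  ←
  z(0, 13.33) = -13.33
The minimum is at u = 10, v = 10.

u = 10, v = 10, z = -20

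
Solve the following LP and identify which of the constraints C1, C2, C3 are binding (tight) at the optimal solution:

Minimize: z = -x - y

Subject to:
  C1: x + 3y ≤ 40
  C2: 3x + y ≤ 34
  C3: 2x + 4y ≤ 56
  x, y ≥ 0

At x = 8, y = 10, compute slack b - a·x for each constraint:
  C1: 40 − 38 = 2  (slack)
  C2: 34 − 34 = 0  (binding)
  C3: 56 − 56 = 0  (binding)

Optimal: x = 8, y = 10
Binding: C2, C3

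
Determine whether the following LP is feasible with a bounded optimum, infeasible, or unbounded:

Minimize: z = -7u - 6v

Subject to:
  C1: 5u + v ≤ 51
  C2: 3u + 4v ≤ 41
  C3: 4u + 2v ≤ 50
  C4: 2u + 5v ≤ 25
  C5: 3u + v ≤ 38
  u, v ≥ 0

Feasible with a bounded optimal solution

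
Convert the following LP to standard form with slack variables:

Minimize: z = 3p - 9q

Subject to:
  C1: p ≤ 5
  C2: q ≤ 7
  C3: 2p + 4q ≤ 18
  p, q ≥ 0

min z = 3p - 9q

s.t.
  p + s1 = 5
  q + s2 = 7
  2p + 4q + s3 = 18
  p, q, s1, s2, s3 ≥ 0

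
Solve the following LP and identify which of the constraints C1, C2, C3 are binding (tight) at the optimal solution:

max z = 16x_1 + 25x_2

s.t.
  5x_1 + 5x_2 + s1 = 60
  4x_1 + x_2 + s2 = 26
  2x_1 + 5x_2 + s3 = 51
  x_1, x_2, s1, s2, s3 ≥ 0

At x_1 = 3, x_2 = 9, compute slack b - a·x for each constraint:
  C1: 60 − 60 = 0  (binding)
  C2: 26 − 21 = 5  (slack)
  C3: 51 − 51 = 0  (binding)

Optimal: x_1 = 3, x_2 = 9
Binding: C1, C3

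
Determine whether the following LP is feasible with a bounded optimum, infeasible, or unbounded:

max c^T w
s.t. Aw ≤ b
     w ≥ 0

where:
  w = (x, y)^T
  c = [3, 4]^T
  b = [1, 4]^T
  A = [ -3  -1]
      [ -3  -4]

Unbounded (objective can increase without bound)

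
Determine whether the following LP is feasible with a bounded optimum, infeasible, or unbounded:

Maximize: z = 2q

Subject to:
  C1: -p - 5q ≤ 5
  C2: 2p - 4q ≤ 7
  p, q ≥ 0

Unbounded (objective can increase without bound)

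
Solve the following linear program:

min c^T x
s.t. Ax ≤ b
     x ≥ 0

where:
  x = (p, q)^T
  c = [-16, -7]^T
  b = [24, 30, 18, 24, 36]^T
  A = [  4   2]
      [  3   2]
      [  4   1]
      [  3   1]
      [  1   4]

Evaluate the objective at each vertex of the feasible region:
  z(0, 0) = 0
  z(4.5, 0) = -72
  z(3, 6) = -90  ←
  z(1.714, 8.571) = -87.43
  z(0, 9) = -63
The minimum is at p = 3, q = 6.

p = 3, q = 6, z = -90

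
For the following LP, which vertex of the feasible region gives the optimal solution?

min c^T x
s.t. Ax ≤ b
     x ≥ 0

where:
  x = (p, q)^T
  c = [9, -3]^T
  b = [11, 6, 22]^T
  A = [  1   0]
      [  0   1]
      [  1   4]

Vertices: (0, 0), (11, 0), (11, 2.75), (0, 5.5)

Evaluate the objective at each vertex of the feasible region:
  z(0, 0) = 0
  z(11, 0) = 99
  z(11, 2.75) = 90.75
  z(0, 5.5) = -16.5  ←
The minimum is at p = 0, q = 5.5.

(0, 5.5)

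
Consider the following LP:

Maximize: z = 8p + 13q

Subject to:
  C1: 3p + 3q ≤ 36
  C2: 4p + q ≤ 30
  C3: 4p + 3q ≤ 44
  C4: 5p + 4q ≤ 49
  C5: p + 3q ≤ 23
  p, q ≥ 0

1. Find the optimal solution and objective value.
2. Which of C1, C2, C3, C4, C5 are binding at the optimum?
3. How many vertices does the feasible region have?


1. p = 5, q = 6, z = 118
2. C4, C5
3. 5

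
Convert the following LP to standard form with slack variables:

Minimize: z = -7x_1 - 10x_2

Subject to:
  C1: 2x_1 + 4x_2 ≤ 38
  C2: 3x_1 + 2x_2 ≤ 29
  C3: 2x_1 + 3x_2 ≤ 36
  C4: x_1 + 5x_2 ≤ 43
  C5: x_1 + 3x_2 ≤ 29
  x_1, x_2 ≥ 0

min z = -7x_1 - 10x_2

s.t.
  2x_1 + 4x_2 + s1 = 38
  3x_1 + 2x_2 + s2 = 29
  2x_1 + 3x_2 + s3 = 36
  x_1 + 5x_2 + s4 = 43
  x_1 + 3x_2 + s5 = 29
  x_1, x_2, s1, s2, s3, s4, s5 ≥ 0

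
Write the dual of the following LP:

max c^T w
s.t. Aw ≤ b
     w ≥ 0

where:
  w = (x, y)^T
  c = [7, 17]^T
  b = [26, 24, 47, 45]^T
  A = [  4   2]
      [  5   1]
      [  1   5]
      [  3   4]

Primal max cᵀx s.t. Ax ≤ b, x ≥ 0  →  Dual min bᵀy s.t. Aᵀy ≥ c, y ≥ 0.

Minimize: z = 26y1 + 24y2 + 47y3 + 45y4

Subject to:
  4y1 + 5y2 + y3 + 3y4 ≥ 7
  2y1 + y2 + 5y3 + 4y4 ≥ 17
  y1, y2, y3, y4 ≥ 0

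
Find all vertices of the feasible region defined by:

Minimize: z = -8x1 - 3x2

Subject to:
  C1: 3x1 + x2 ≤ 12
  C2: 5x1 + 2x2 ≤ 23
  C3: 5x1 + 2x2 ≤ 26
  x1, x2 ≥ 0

(0, 0), (4, 0), (1, 9), (0, 11.5)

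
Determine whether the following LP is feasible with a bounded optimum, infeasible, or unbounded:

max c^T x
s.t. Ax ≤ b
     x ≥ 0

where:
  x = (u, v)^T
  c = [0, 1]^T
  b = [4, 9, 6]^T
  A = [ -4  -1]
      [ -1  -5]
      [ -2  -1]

Unbounded (objective can increase without bound)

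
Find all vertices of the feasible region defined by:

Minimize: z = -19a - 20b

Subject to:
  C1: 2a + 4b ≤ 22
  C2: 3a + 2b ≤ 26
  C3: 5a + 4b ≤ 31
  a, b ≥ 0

(0, 0), (6.2, 0), (3, 4), (0, 5.5)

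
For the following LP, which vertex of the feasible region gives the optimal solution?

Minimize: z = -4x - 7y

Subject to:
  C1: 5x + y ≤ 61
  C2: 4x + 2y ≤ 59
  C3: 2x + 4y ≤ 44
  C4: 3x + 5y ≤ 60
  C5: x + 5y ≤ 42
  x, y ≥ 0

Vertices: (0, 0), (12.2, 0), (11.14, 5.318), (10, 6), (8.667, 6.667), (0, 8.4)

Evaluate the objective at each vertex of the feasible region:
  z(0, 0) = 0
  z(12.2, 0) = -48.8
  z(11.14, 5.318) = -81.77
  z(10, 6) = -82  ←
  z(8.667, 6.667) = -81.33
  z(0, 8.4) = -58.8
The minimum is at x = 10, y = 6.

(10, 6)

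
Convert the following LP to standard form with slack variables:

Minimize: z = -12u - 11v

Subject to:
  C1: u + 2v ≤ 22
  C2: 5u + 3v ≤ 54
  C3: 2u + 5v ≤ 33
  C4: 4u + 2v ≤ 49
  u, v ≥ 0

min z = -12u - 11v

s.t.
  u + 2v + s1 = 22
  5u + 3v + s2 = 54
  2u + 5v + s3 = 33
  4u + 2v + s4 = 49
  u, v, s1, s2, s3, s4 ≥ 0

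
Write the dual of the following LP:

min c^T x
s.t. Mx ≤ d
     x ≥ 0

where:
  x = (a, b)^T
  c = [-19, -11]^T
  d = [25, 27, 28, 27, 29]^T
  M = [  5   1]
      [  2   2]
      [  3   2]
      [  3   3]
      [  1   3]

Primal min cᵀx s.t. Ax ≤ b, x ≥ 0  →  Dual max −bᵀy s.t. Aᵀy ≥ −c, y ≥ 0.

Maximize: z = -25y1 - 27y2 - 28y3 - 27y4 - 29y5

Subject to:
  5y1 + 2y2 + 3y3 + 3y4 + y5 ≥ 19
  y1 + 2y2 + 2y3 + 3y4 + 3y5 ≥ 11
  y1, y2, y3, y4, y5 ≥ 0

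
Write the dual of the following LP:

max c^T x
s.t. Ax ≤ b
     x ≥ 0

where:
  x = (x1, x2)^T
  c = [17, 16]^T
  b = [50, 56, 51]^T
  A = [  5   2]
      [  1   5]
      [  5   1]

Primal max cᵀx s.t. Ax ≤ b, x ≥ 0  →  Dual min bᵀy s.t. Aᵀy ≥ c, y ≥ 0.

Minimize: z = 50y1 + 56y2 + 51y3

Subject to:
  5y1 + y2 + 5y3 ≥ 17
  2y1 + 5y2 + y3 ≥ 16
  y1, y2, y3 ≥ 0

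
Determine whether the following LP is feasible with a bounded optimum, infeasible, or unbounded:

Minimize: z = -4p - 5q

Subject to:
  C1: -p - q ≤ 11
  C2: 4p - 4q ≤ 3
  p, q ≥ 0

Unbounded (objective can decrease without bound)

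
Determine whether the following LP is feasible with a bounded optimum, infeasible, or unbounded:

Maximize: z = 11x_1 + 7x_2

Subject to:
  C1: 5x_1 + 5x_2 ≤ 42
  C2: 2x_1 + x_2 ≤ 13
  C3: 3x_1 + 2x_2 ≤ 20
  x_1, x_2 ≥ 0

Feasible with a bounded optimal solution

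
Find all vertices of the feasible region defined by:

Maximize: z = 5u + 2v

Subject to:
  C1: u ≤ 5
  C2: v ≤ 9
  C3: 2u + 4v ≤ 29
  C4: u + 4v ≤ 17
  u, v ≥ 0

(0, 0), (5, 0), (5, 3), (0, 4.25)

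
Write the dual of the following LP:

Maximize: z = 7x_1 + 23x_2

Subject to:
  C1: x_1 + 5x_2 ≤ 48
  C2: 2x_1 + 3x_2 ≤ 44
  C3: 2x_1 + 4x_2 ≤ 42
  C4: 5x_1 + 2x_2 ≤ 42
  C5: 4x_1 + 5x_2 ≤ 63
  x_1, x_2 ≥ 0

Primal max cᵀx s.t. Ax ≤ b, x ≥ 0  →  Dual min bᵀy s.t. Aᵀy ≥ c, y ≥ 0.

Minimize: z = 48y1 + 44y2 + 42y3 + 42y4 + 63y5

Subject to:
  y1 + 2y2 + 2y3 + 5y4 + 4y5 ≥ 7
  5y1 + 3y2 + 4y3 + 2y4 + 5y5 ≥ 23
  y1, y2, y3, y4, y5 ≥ 0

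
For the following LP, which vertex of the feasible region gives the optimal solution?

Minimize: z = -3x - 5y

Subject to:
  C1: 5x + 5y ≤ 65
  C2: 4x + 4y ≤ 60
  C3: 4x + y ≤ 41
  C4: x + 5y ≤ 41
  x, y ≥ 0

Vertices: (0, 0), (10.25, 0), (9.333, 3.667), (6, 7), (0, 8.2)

Evaluate the objective at each vertex of the feasible region:
  z(0, 0) = 0
  z(10.25, 0) = -30.75
  z(9.333, 3.667) = -46.33
  z(6, 7) = -53  ←
  z(0, 8.2) = -41
The minimum is at x = 6, y = 7.

(6, 7)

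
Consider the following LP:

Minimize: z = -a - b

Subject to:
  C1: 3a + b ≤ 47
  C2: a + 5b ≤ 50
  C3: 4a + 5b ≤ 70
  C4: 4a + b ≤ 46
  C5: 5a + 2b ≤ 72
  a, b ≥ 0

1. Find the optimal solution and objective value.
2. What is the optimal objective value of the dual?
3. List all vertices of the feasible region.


1. a = 10, b = 6, z = -16
2. -16
3. (0, 0), (11.5, 0), (10, 6), (6.667, 8.667), (0, 10)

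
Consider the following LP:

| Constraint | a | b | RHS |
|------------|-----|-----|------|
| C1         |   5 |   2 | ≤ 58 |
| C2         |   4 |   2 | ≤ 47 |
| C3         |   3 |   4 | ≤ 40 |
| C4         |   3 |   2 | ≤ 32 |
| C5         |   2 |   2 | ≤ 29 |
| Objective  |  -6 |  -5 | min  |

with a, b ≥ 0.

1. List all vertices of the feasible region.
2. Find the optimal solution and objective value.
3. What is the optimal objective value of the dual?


1. (0, 0), (10.67, 0), (8, 4), (0, 10)
2. a = 8, b = 4, z = -68
3. -68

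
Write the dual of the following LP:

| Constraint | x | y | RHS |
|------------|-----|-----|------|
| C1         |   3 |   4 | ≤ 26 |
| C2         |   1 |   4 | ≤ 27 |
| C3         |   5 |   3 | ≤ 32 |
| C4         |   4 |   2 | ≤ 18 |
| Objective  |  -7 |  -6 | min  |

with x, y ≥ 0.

Primal min cᵀx s.t. Ax ≤ b, x ≥ 0  →  Dual max −bᵀy s.t. Aᵀy ≥ −c, y ≥ 0.

Maximize: z = -26y1 - 27y2 - 32y3 - 18y4

Subject to:
  3y1 + y2 + 5y3 + 4y4 ≥ 7
  4y1 + 4y2 + 3y3 + 2y4 ≥ 6
  y1, y2, y3, y4 ≥ 0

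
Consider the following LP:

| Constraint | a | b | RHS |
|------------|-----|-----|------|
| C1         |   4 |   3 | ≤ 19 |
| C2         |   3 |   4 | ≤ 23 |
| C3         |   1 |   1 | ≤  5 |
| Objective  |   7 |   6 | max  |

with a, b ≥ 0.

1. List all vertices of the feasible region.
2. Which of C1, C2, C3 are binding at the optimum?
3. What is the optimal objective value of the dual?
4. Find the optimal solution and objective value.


1. (0, 0), (4.75, 0), (4, 1), (0, 5)
2. C1, C3
3. 34
4. a = 4, b = 1, z = 34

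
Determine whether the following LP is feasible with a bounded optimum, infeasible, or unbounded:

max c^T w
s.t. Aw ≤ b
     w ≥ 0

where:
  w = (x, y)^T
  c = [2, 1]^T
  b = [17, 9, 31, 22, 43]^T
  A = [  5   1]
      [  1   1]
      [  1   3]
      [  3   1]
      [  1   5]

Feasible with a bounded optimal solution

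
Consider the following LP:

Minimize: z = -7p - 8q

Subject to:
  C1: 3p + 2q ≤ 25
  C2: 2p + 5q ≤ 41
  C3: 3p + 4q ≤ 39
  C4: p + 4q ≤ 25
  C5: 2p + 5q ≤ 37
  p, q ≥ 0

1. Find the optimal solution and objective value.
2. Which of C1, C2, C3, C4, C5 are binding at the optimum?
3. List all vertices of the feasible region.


1. p = 5, q = 5, z = -75
2. C1, C4
3. (0, 0), (8.333, 0), (5, 5), (0, 6.25)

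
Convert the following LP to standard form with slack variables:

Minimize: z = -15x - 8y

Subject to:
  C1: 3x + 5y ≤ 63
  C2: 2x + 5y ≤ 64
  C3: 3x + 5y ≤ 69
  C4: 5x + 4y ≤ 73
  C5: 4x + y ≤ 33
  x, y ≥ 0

min z = -15x - 8y

s.t.
  3x + 5y + s1 = 63
  2x + 5y + s2 = 64
  3x + 5y + s3 = 69
  5x + 4y + s4 = 73
  4x + y + s5 = 33
  x, y, s1, s2, s3, s4, s5 ≥ 0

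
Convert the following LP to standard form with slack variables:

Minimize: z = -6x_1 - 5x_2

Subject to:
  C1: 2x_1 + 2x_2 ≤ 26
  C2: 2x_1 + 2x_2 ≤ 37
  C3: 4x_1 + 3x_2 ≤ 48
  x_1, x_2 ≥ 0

min z = -6x_1 - 5x_2

s.t.
  2x_1 + 2x_2 + s1 = 26
  2x_1 + 2x_2 + s2 = 37
  4x_1 + 3x_2 + s3 = 48
  x_1, x_2, s1, s2, s3 ≥ 0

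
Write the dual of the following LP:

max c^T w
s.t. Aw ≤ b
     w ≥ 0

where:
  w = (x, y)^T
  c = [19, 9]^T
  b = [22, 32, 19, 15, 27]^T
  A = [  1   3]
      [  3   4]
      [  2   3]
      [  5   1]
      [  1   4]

Primal max cᵀx s.t. Ax ≤ b, x ≥ 0  →  Dual min bᵀy s.t. Aᵀy ≥ c, y ≥ 0.

Minimize: z = 22y1 + 32y2 + 19y3 + 15y4 + 27y5

Subject to:
  y1 + 3y2 + 2y3 + 5y4 + y5 ≥ 19
  3y1 + 4y2 + 3y3 + y4 + 4y5 ≥ 9
  y1, y2, y3, y4, y5 ≥ 0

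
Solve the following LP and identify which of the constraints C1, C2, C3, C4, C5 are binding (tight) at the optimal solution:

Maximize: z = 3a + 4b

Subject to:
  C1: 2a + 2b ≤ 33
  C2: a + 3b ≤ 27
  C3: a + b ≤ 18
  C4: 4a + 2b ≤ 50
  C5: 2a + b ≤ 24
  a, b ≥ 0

At a = 9, b = 6, compute slack b - a·x for each constraint:
  C1: 33 − 30 = 3  (slack)
  C2: 27 − 27 = 0  (binding)
  C3: 18 − 15 = 3  (slack)
  C4: 50 − 48 = 2  (slack)
  C5: 24 − 24 = 0  (binding)

Optimal: a = 9, b = 6
Binding: C2, C5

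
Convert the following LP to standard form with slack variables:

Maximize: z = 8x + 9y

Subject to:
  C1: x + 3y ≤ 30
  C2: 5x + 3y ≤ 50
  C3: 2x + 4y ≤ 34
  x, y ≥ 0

max z = 8x + 9y

s.t.
  x + 3y + s1 = 30
  5x + 3y + s2 = 50
  2x + 4y + s3 = 34
  x, y, s1, s2, s3 ≥ 0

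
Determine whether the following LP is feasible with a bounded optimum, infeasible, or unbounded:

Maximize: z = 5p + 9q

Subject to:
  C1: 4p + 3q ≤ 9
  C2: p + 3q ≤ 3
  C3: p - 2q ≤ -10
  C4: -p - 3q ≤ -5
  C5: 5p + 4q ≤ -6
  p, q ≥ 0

Infeasible (no feasible solution exists)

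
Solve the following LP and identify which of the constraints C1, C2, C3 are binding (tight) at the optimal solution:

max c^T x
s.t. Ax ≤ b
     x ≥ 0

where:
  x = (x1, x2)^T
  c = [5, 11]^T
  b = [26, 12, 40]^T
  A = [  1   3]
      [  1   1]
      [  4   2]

At x1 = 5, x2 = 7, compute slack b - a·x for each constraint:
  C1: 26 − 26 = 0  (binding)
  C2: 12 − 12 = 0  (binding)
  C3: 40 − 34 = 6  (slack)

Optimal: x1 = 5, x2 = 7
Binding: C1, C2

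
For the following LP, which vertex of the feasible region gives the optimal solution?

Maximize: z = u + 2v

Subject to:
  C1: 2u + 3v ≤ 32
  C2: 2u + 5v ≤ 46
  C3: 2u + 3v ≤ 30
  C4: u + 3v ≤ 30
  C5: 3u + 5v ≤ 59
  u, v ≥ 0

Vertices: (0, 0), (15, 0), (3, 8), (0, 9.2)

Evaluate the objective at each vertex of the feasible region:
  z(0, 0) = 0
  z(15, 0) = 15
  z(3, 8) = 19  ←
  z(0, 9.2) = 18.4
The maximum is at u = 3, v = 8.

(3, 8)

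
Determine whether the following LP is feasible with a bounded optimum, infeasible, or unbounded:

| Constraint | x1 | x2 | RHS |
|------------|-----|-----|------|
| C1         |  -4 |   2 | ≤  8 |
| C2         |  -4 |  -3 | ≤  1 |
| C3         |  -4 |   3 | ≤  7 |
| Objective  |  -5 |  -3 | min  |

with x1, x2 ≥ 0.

Unbounded (objective can decrease without bound)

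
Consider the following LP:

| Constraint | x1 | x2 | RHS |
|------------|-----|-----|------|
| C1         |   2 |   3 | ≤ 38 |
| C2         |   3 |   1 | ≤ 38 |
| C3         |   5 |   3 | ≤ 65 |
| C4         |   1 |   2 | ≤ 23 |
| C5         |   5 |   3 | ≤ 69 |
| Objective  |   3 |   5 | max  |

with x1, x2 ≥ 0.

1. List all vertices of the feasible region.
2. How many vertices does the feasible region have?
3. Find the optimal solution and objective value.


1. (0, 0), (12.67, 0), (12.25, 1.25), (9, 6.667), (7, 8), (0, 11.5)
2. 6
3. x1 = 7, x2 = 8, z = 61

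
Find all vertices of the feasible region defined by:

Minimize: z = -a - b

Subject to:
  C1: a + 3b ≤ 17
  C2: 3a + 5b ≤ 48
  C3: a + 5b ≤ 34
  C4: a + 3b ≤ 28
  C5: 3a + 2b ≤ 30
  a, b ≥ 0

(0, 0), (10, 0), (8, 3), (0, 5.667)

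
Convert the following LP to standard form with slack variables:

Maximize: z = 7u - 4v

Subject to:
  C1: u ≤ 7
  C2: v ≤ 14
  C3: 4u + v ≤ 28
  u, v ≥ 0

max z = 7u - 4v

s.t.
  u + s1 = 7
  v + s2 = 14
  4u + v + s3 = 28
  u, v, s1, s2, s3 ≥ 0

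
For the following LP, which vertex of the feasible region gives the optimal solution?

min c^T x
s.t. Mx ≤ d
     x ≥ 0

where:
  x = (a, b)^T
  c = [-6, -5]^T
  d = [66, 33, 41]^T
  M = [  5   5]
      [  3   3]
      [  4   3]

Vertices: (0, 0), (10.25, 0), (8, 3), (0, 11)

Evaluate the objective at each vertex of the feasible region:
  z(0, 0) = 0
  z(10.25, 0) = -61.5
  z(8, 3) = -63  ←
  z(0, 11) = -55
The minimum is at a = 8, b = 3.

(8, 3)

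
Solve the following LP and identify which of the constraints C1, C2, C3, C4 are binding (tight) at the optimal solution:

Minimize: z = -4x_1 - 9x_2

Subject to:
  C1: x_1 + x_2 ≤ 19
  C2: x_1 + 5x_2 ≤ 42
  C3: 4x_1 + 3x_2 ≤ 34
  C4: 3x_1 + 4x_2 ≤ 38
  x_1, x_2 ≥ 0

At x_1 = 2, x_2 = 8, compute slack b - a·x for each constraint:
  C1: 19 − 10 = 9  (slack)
  C2: 42 − 42 = 0  (binding)
  C3: 34 − 32 = 2  (slack)
  C4: 38 − 38 = 0  (binding)

Optimal: x_1 = 2, x_2 = 8
Binding: C2, C4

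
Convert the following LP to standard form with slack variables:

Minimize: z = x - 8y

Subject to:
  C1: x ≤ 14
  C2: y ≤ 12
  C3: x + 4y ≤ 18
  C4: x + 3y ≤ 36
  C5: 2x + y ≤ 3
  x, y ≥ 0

min z = x - 8y

s.t.
  x + s1 = 14
  y + s2 = 12
  x + 4y + s3 = 18
  x + 3y + s4 = 36
  2x + y + s5 = 3
  x, y, s1, s2, s3, s4, s5 ≥ 0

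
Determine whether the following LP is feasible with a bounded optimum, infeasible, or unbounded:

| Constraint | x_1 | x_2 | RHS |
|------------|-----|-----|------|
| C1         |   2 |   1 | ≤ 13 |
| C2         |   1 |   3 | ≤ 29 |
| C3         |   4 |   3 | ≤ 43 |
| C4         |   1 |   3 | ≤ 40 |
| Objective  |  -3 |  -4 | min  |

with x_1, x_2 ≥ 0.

Feasible with a bounded optimal solution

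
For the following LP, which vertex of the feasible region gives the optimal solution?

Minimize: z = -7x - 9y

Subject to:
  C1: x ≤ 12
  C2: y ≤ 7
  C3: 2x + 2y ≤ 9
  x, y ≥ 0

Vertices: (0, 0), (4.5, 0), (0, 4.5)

Evaluate the objective at each vertex of the feasible region:
  z(0, 0) = 0
  z(4.5, 0) = -31.5
  z(0, 4.5) = -40.5  ←
The minimum is at x = 0, y = 4.5.

(0, 4.5)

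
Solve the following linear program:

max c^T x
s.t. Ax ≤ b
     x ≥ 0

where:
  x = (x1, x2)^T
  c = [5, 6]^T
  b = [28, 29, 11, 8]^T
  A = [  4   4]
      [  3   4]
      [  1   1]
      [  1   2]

Evaluate the objective at each vertex of the feasible region:
  z(0, 0) = 0
  z(7, 0) = 35
  z(6, 1) = 36  ←
  z(0, 4) = 24
The maximum is at x1 = 6, x2 = 1.

x1 = 6, x2 = 1, z = 36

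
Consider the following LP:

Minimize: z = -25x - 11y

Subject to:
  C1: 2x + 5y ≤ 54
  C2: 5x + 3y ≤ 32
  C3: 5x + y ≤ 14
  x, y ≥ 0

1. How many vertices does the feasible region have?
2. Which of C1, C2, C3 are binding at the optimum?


1. 4
2. C2, C3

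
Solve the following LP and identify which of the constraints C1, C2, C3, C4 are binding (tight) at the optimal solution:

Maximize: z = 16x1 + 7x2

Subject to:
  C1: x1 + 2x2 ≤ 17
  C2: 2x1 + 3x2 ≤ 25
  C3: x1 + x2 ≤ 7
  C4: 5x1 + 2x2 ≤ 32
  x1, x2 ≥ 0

At x1 = 6, x2 = 1, compute slack b - a·x for each constraint:
  C1: 17 − 8 = 9  (slack)
  C2: 25 − 15 = 10  (slack)
  C3: 7 − 7 = 0  (binding)
  C4: 32 − 32 = 0  (binding)

Optimal: x1 = 6, x2 = 1
Binding: C3, C4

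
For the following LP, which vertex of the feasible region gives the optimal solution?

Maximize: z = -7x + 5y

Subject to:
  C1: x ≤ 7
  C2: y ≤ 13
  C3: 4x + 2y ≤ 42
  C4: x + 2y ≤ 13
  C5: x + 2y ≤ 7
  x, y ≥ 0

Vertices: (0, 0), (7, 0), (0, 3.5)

Evaluate the objective at each vertex of the feasible region:
  z(0, 0) = 0
  z(7, 0) = -49
  z(0, 3.5) = 17.5  ←
The maximum is at x = 0, y = 3.5.

(0, 3.5)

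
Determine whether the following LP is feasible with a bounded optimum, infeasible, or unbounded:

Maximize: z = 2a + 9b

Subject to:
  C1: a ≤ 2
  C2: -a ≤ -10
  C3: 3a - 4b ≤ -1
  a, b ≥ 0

Infeasible (no feasible solution exists)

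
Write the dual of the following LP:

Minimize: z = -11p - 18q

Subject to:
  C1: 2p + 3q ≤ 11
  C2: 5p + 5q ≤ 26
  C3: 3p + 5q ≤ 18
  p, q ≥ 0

Primal min cᵀx s.t. Ax ≤ b, x ≥ 0  →  Dual max −bᵀy s.t. Aᵀy ≥ −c, y ≥ 0.

Maximize: z = -11y1 - 26y2 - 18y3

Subject to:
  2y1 + 5y2 + 3y3 ≥ 11
  3y1 + 5y2 + 5y3 ≥ 18
  y1, y2, y3 ≥ 0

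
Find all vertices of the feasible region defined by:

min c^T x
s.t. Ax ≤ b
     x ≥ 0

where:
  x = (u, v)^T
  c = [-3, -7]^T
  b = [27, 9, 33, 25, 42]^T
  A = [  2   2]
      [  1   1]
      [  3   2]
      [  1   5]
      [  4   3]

(0, 0), (9, 0), (5, 4), (0, 5)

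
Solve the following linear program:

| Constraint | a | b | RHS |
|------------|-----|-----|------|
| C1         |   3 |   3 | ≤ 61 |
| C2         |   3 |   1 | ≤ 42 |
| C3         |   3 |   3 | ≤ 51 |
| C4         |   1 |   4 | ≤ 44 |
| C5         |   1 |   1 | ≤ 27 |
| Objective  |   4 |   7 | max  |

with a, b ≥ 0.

Evaluate the objective at each vertex of the feasible region:
  z(0, 0) = 0
  z(14, 0) = 56
  z(12.5, 4.5) = 81.5
  z(8, 9) = 95  ←
  z(0, 11) = 77
The maximum is at a = 8, b = 9.

a = 8, b = 9, z = 95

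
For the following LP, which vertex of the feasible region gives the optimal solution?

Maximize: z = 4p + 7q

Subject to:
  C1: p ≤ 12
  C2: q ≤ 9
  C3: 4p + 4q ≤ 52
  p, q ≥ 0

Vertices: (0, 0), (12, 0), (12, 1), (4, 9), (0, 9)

Evaluate the objective at each vertex of the feasible region:
  z(0, 0) = 0
  z(12, 0) = 48
  z(12, 1) = 55
  z(4, 9) = 79  ←
  z(0, 9) = 63
The maximum is at p = 4, q = 9.

(4, 9)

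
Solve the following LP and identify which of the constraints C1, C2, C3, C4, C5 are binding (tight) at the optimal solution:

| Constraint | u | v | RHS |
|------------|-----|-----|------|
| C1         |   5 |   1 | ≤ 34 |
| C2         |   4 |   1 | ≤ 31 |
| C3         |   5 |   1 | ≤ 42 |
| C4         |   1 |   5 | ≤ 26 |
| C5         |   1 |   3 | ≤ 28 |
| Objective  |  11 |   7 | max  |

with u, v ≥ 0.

At u = 6, v = 4, compute slack b - a·x for each constraint:
  C1: 34 − 34 = 0  (binding)
  C2: 31 − 28 = 3  (slack)
  C3: 42 − 34 = 8  (slack)
  C4: 26 − 26 = 0  (binding)
  C5: 28 − 18 = 10  (slack)

Optimal: u = 6, v = 4
Binding: C1, C4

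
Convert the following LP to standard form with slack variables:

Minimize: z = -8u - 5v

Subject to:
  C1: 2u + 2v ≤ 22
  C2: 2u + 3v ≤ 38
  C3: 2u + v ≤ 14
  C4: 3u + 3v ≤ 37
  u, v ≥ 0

min z = -8u - 5v

s.t.
  2u + 2v + s1 = 22
  2u + 3v + s2 = 38
  2u + v + s3 = 14
  3u + 3v + s4 = 37
  u, v, s1, s2, s3, s4 ≥ 0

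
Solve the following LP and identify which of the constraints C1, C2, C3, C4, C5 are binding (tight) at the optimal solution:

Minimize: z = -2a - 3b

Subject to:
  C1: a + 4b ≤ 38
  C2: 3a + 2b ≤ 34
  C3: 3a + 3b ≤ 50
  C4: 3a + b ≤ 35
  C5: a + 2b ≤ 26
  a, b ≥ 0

At a = 6, b = 8, compute slack b - a·x for each constraint:
  C1: 38 − 38 = 0  (binding)
  C2: 34 − 34 = 0  (binding)
  C3: 50 − 42 = 8  (slack)
  C4: 35 − 26 = 9  (slack)
  C5: 26 − 22 = 4  (slack)

Optimal: a = 6, b = 8
Binding: C1, C2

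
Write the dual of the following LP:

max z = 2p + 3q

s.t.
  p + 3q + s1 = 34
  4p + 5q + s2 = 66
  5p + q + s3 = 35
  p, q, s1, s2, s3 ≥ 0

Primal max cᵀx s.t. Ax ≤ b, x ≥ 0  →  Dual min bᵀy s.t. Aᵀy ≥ c, y ≥ 0.

Minimize: z = 34y1 + 66y2 + 35y3

Subject to:
  y1 + 4y2 + 5y3 ≥ 2
  3y1 + 5y2 + y3 ≥ 3
  y1, y2, y3 ≥ 0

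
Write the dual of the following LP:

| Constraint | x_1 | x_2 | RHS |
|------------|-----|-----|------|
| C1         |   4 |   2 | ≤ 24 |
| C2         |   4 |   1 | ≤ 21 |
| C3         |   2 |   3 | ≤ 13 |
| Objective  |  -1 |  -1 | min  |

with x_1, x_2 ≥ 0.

Primal min cᵀx s.t. Ax ≤ b, x ≥ 0  →  Dual max −bᵀy s.t. Aᵀy ≥ −c, y ≥ 0.

Maximize: z = -24y1 - 21y2 - 13y3

Subject to:
  4y1 + 4y2 + 2y3 ≥ 1
  2y1 + y2 + 3y3 ≥ 1
  y1, y2, y3 ≥ 0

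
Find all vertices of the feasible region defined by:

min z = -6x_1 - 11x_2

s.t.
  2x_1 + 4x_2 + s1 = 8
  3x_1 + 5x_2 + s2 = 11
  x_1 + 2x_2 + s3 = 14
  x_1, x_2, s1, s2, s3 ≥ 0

(0, 0), (3.667, 0), (2, 1), (0, 2)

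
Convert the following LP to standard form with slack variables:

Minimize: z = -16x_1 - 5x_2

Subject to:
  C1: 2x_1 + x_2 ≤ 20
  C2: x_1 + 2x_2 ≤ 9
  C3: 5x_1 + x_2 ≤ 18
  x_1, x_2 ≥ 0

min z = -16x_1 - 5x_2

s.t.
  2x_1 + x_2 + s1 = 20
  x_1 + 2x_2 + s2 = 9
  5x_1 + x_2 + s3 = 18
  x_1, x_2, s1, s2, s3 ≥ 0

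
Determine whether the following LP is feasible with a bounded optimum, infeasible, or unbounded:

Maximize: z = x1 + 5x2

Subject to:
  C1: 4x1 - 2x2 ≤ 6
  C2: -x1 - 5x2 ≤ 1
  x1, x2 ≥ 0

Unbounded (objective can increase without bound)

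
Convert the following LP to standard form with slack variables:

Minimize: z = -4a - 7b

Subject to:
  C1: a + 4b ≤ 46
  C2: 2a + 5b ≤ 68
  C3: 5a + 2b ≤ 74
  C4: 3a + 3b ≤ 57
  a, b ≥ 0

min z = -4a - 7b

s.t.
  a + 4b + s1 = 46
  2a + 5b + s2 = 68
  5a + 2b + s3 = 74
  3a + 3b + s4 = 57
  a, b, s1, s2, s3, s4 ≥ 0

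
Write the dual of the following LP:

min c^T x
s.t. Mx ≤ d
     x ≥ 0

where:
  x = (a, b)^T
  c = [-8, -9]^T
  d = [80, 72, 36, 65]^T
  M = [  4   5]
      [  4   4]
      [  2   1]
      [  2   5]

Primal min cᵀx s.t. Ax ≤ b, x ≥ 0  →  Dual max −bᵀy s.t. Aᵀy ≥ −c, y ≥ 0.

Maximize: z = -80y1 - 72y2 - 36y3 - 65y4

Subject to:
  4y1 + 4y2 + 2y3 + 2y4 ≥ 8
  5y1 + 4y2 + y3 + 5y4 ≥ 9
  y1, y2, y3, y4 ≥ 0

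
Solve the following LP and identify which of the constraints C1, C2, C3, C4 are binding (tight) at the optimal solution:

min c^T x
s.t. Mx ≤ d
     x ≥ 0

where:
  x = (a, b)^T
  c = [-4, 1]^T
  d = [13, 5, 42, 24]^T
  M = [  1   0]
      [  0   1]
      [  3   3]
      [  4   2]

At a = 6, b = 0, compute slack b - a·x for each constraint:
  C1: 13 − 6 = 7  (slack)
  C2: 5 − 0 = 5  (slack)
  C3: 42 − 18 = 24  (slack)
  C4: 24 − 24 = 0  (binding)

Optimal: a = 6, b = 0
Binding: C4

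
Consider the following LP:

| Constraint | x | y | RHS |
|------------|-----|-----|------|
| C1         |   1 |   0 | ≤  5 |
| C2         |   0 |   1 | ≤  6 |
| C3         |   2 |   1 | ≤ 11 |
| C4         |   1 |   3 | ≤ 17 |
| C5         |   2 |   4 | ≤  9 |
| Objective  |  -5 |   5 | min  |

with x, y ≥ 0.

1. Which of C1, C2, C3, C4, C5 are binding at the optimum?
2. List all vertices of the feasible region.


1. C5
2. (0, 0), (4.5, 0), (0, 2.25)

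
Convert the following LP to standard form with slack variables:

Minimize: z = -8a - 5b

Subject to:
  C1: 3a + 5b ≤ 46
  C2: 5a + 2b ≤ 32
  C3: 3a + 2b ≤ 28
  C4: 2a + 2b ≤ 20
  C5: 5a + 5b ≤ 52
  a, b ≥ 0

min z = -8a - 5b

s.t.
  3a + 5b + s1 = 46
  5a + 2b + s2 = 32
  3a + 2b + s3 = 28
  2a + 2b + s4 = 20
  5a + 5b + s5 = 52
  a, b, s1, s2, s3, s4, s5 ≥ 0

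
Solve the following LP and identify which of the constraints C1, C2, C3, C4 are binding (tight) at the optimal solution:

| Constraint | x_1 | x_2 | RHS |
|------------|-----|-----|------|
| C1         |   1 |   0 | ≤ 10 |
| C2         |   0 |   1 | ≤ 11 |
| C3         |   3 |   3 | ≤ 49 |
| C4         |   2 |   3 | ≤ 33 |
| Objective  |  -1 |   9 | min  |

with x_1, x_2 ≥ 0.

At x_1 = 10, x_2 = 0, compute slack b - a·x for each constraint:
  C1: 10 − 10 = 0  (binding)
  C2: 11 − 0 = 11  (slack)
  C3: 49 − 30 = 19  (slack)
  C4: 33 − 20 = 13  (slack)

Optimal: x_1 = 10, x_2 = 0
Binding: C1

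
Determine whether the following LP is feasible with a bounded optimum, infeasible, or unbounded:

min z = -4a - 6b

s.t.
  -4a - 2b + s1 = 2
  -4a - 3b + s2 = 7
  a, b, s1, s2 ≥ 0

Unbounded (objective can decrease without bound)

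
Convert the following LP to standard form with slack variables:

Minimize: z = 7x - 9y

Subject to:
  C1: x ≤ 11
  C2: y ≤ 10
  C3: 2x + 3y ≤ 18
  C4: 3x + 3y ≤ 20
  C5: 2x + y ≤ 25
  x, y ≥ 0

min z = 7x - 9y

s.t.
  x + s1 = 11
  y + s2 = 10
  2x + 3y + s3 = 18
  3x + 3y + s4 = 20
  2x + y + s5 = 25
  x, y, s1, s2, s3, s4, s5 ≥ 0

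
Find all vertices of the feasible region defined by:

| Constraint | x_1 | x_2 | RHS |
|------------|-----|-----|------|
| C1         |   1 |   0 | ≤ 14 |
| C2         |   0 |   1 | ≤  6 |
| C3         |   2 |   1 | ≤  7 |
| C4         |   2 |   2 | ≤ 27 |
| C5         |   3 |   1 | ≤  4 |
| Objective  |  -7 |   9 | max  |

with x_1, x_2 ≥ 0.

(0, 0), (1.333, 0), (0, 4)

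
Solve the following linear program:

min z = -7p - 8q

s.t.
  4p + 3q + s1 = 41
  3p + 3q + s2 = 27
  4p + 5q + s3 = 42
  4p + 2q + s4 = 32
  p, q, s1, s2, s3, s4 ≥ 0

Evaluate the objective at each vertex of the feasible region:
  z(0, 0) = 0
  z(8, 0) = -56
  z(7, 2) = -65
  z(3, 6) = -69  ←
  z(0, 8.4) = -67.2
The minimum is at p = 3, q = 6.

p = 3, q = 6, z = -69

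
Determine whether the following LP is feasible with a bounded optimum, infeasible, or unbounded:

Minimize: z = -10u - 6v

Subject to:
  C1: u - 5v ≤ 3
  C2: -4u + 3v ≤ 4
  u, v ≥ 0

Unbounded (objective can decrease without bound)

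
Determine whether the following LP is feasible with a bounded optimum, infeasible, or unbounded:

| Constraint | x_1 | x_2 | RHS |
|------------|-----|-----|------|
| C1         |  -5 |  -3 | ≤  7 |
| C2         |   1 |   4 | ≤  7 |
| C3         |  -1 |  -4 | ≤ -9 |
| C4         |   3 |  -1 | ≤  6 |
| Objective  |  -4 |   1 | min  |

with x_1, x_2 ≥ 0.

Infeasible (no feasible solution exists)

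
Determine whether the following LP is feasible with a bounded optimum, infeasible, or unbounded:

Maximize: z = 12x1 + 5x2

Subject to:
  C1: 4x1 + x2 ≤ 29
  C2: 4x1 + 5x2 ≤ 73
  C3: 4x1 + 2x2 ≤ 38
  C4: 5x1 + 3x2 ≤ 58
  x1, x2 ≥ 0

Feasible with a bounded optimal solution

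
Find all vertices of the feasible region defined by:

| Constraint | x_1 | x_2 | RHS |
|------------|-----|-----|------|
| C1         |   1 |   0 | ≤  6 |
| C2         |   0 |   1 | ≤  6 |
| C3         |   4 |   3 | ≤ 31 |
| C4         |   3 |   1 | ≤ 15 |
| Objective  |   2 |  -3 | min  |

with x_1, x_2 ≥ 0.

(0, 0), (5, 0), (3, 6), (0, 6)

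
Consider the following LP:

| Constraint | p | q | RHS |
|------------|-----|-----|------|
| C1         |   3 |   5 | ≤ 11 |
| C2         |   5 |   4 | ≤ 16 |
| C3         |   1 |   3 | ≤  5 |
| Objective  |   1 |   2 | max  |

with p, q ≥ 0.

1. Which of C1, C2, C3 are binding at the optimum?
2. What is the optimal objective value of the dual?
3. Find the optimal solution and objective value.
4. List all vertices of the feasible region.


1. C1, C3
2. 4
3. p = 2, q = 1, z = 4
4. (0, 0), (3.2, 0), (2.769, 0.5385), (2, 1), (0, 1.667)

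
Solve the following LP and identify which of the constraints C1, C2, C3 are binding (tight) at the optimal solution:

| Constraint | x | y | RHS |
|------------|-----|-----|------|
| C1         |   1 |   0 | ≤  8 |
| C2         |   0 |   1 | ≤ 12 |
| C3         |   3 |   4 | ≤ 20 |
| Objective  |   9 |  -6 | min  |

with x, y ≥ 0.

At x = 0, y = 5, compute slack b - a·x for each constraint:
  C1: 8 − 0 = 8  (slack)
  C2: 12 − 5 = 7  (slack)
  C3: 20 − 20 = 0  (binding)

Optimal: x = 0, y = 5
Binding: C3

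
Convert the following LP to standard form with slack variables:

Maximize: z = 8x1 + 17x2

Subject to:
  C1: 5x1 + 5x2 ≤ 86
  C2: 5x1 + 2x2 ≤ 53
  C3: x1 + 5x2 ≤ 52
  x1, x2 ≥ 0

max z = 8x1 + 17x2

s.t.
  5x1 + 5x2 + s1 = 86
  5x1 + 2x2 + s2 = 53
  x1 + 5x2 + s3 = 52
  x1, x2, s1, s2, s3 ≥ 0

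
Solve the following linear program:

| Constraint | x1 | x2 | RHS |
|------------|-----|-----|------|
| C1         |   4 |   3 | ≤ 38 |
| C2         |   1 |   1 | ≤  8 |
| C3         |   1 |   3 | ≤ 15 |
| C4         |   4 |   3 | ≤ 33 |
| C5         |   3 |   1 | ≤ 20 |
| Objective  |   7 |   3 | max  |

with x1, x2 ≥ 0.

Evaluate the objective at each vertex of the feasible region:
  z(0, 0) = 0
  z(6.667, 0) = 46.67
  z(6, 2) = 48  ←
  z(4.5, 3.5) = 42
  z(0, 5) = 15
The maximum is at x1 = 6, x2 = 2.

x1 = 6, x2 = 2, z = 48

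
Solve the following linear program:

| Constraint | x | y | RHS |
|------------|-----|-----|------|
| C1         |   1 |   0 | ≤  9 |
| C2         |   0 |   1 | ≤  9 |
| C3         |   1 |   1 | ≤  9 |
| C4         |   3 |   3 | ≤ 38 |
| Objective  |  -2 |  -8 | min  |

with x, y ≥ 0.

Evaluate the objective at each vertex of the feasible region:
  z(0, 0) = 0
  z(9, 0) = -18
  z(0, 9) = -72  ←
The minimum is at x = 0, y = 9.

x = 0, y = 9, z = -72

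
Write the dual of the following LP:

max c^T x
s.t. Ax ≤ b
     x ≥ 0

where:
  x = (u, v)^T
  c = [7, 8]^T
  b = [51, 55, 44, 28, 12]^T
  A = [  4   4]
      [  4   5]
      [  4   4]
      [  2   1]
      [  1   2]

Primal max cᵀx s.t. Ax ≤ b, x ≥ 0  →  Dual min bᵀy s.t. Aᵀy ≥ c, y ≥ 0.

Minimize: z = 51y1 + 55y2 + 44y3 + 28y4 + 12y5

Subject to:
  4y1 + 4y2 + 4y3 + 2y4 + y5 ≥ 7
  4y1 + 5y2 + 4y3 + y4 + 2y5 ≥ 8
  y1, y2, y3, y4, y5 ≥ 0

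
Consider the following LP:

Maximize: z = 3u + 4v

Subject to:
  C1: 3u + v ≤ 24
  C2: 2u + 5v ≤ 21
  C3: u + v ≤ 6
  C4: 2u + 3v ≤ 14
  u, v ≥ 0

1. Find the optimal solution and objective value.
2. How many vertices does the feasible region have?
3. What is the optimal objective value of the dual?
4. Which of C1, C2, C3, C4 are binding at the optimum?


1. u = 4, v = 2, z = 20
2. 5
3. 20
4. C3, C4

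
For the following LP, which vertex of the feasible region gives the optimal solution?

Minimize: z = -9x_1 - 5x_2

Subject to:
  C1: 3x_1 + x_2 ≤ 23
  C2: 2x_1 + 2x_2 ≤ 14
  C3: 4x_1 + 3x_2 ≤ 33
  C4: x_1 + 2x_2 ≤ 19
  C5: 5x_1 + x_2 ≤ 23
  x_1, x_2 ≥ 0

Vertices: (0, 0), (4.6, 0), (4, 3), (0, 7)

Evaluate the objective at each vertex of the feasible region:
  z(0, 0) = 0
  z(4.6, 0) = -41.4
  z(4, 3) = -51  ←
  z(0, 7) = -35
The minimum is at x_1 = 4, x_2 = 3.

(4, 3)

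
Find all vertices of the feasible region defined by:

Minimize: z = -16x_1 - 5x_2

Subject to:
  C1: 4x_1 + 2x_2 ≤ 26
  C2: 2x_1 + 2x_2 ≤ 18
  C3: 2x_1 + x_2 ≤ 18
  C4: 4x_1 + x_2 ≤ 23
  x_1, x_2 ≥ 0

(0, 0), (5.75, 0), (5, 3), (4, 5), (0, 9)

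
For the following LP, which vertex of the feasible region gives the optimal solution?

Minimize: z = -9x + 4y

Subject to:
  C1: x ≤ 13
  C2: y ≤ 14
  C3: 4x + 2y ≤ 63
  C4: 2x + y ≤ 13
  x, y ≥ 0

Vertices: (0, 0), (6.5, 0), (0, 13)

Evaluate the objective at each vertex of the feasible region:
  z(0, 0) = 0
  z(6.5, 0) = -58.5  ←
  z(0, 13) = 52
The minimum is at x = 6.5, y = 0.

(6.5, 0)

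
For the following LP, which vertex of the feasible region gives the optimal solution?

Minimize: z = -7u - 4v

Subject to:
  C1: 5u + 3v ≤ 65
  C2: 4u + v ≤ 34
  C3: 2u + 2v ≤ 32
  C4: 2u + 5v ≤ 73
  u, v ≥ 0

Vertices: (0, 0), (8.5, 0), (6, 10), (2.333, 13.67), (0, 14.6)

Evaluate the objective at each vertex of the feasible region:
  z(0, 0) = 0
  z(8.5, 0) = -59.5
  z(6, 10) = -82  ←
  z(2.333, 13.67) = -71
  z(0, 14.6) = -58.4
The minimum is at u = 6, v = 10.

(6, 10)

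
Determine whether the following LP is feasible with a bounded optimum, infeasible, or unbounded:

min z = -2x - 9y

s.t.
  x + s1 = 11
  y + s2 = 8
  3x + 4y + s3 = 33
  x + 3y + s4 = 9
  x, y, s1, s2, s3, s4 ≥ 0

Feasible with a bounded optimal solution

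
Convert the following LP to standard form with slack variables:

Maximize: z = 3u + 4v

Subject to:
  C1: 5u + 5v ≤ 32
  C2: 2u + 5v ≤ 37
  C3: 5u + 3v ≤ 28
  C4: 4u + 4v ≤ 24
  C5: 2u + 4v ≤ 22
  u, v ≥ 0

max z = 3u + 4v

s.t.
  5u + 5v + s1 = 32
  2u + 5v + s2 = 37
  5u + 3v + s3 = 28
  4u + 4v + s4 = 24
  2u + 4v + s5 = 22
  u, v, s1, s2, s3, s4, s5 ≥ 0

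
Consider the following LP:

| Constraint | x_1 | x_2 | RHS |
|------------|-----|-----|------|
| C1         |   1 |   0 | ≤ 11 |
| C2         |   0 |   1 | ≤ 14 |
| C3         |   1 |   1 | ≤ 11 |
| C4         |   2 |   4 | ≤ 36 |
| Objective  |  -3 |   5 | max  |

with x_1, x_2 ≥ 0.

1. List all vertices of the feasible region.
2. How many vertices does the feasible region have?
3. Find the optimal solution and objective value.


1. (0, 0), (11, 0), (4, 7), (0, 9)
2. 4
3. x_1 = 0, x_2 = 9, z = 45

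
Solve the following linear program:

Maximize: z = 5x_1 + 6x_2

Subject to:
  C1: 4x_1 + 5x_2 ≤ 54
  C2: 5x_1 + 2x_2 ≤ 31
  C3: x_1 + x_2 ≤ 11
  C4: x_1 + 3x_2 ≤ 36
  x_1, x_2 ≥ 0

Evaluate the objective at each vertex of the feasible region:
  z(0, 0) = 0
  z(6.2, 0) = 31
  z(3, 8) = 63
  z(1, 10) = 65  ←
  z(0, 10.8) = 64.8
The maximum is at x_1 = 1, x_2 = 10.

x_1 = 1, x_2 = 10, z = 65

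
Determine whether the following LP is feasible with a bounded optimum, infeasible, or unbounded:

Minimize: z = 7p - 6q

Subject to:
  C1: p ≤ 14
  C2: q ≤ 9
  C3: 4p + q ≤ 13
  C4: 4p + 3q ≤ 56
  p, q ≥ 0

Feasible with a bounded optimal solution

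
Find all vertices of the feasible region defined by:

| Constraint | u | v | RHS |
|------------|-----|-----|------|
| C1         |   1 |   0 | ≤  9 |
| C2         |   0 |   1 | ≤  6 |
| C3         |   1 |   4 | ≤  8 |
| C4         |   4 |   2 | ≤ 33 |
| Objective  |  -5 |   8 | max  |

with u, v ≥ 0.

(0, 0), (8, 0), (0, 2)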